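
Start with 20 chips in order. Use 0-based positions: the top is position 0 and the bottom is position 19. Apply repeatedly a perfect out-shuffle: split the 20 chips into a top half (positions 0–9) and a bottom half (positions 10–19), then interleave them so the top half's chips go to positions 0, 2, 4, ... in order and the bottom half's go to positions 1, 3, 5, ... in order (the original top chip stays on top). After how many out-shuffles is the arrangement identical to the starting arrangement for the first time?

The out-shuffle permutes the 20 positions with cycle lengths [1, 1, 18].
Every chip is home exactly when every cycle has completed a whole number of laps, i.e. after lcm(1, 18) = 18 out-shuffles.

18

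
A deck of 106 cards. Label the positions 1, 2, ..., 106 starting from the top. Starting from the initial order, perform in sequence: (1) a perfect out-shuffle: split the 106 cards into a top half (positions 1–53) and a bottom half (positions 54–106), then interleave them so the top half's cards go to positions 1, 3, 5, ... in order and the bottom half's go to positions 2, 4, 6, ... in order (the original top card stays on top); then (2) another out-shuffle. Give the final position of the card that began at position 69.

63

Track the card from position 69 forward through each operation:
  after op 1 (out-shuffle): 69 → 32
  after op 2 (out-shuffle): 32 → 63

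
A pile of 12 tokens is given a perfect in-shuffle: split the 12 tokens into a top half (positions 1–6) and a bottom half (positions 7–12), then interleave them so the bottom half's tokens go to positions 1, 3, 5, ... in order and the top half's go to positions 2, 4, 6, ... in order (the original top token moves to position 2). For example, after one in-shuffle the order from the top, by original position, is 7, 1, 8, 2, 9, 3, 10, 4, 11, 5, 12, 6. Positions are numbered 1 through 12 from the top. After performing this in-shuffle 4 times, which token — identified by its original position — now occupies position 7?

Work backwards from position 7, undoing one in-shuffle at a time:
7 ← 10 ← 5 ← 9 ← 11
So the token now at position 7 started at position 11.

11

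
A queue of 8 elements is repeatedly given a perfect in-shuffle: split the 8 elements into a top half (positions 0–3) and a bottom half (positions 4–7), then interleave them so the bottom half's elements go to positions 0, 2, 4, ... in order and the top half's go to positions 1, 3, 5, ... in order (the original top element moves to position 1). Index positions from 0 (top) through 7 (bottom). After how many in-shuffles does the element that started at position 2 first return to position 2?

Follow position 2 under repeated in-shuffles:
2 → 5 → 2
It first returns after 2 in-shuffles.

2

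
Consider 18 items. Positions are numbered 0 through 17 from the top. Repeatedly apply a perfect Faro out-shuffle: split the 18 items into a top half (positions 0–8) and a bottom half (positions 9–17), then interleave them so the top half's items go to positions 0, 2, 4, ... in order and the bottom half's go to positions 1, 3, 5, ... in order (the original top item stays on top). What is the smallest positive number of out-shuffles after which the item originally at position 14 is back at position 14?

Follow position 14 under repeated out-shuffles:
14 → 11 → 5 → 10 → 3 → 6 → 12 → 7 → 14
It first returns after 8 out-shuffles.

8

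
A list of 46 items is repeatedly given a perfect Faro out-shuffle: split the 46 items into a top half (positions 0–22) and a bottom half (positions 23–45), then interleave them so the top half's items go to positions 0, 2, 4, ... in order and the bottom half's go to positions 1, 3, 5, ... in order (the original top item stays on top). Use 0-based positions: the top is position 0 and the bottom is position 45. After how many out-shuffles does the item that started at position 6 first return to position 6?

Follow position 6 under repeated out-shuffles:
6 → 12 → 24 → 3 → 6
It first returns after 4 out-shuffles.

4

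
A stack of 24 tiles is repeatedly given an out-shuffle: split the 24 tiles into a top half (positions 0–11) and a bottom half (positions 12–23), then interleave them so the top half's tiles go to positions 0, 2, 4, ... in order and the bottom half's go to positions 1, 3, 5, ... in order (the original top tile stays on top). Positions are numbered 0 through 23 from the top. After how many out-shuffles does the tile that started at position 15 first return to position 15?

Follow position 15 under repeated out-shuffles:
15 → 7 → 14 → 5 → 10 → 20 → 17 → 11 → 22 → 21 → 19 → 15
It first returns after 11 out-shuffles.

11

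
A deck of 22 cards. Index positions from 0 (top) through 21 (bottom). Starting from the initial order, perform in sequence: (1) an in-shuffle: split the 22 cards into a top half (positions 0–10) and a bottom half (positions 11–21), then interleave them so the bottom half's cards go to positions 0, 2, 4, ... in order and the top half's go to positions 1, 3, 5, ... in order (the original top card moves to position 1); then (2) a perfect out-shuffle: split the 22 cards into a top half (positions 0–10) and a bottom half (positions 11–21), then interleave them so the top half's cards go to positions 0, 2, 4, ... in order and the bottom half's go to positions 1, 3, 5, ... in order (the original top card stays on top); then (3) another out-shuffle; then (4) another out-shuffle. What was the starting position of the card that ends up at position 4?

5

Undo the operations in reverse order, starting from position 4:
  undo op 4 (out-shuffle, from top half): 4 ← 2
  undo op 3 (out-shuffle, from top half): 2 ← 1
  undo op 2 (out-shuffle, from bottom half): 1 ← 11
  undo op 1 (in-shuffle, from top half): 11 ← 5
So the card at position 4 came from original position 5.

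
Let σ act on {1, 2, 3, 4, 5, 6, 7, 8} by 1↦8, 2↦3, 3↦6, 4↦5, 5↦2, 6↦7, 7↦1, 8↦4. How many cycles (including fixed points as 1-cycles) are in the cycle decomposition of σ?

1

Cycle decomposition: (1 8 4 5 2 3 6 7).
1 cycle.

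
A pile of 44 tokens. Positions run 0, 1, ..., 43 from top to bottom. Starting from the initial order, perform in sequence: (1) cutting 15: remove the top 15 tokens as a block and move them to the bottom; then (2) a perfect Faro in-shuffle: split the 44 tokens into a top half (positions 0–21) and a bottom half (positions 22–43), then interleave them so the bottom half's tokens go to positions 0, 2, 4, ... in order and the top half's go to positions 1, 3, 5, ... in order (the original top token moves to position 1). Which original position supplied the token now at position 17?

Undo the operations in reverse order, starting from position 17:
  undo op 2 (in-shuffle, from top half): 17 ← 8
  undo op 1 (cut 15): 8 ← 23
So the token at position 17 came from original position 23.

23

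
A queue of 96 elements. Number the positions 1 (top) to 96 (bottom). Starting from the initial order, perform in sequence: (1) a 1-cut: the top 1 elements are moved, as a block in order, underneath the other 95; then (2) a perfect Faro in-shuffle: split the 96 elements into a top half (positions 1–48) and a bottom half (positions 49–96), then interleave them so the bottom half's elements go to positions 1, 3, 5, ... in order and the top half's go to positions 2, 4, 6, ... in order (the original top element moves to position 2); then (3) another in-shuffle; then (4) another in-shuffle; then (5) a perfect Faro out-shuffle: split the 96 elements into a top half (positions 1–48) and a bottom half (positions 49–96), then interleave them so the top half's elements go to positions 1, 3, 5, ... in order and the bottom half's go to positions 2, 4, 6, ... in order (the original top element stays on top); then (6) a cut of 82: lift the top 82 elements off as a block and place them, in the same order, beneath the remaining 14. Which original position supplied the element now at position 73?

29

Undo the operations in reverse order, starting from position 73:
  undo op 6 (cut 82): 73 ← 59
  undo op 5 (out-shuffle, from top half): 59 ← 30
  undo op 4 (in-shuffle, from top half): 30 ← 15
  undo op 3 (in-shuffle, from bottom half): 15 ← 56
  undo op 2 (in-shuffle, from top half): 56 ← 28
  undo op 1 (cut 1): 28 ← 29
So the element at position 73 came from original position 29.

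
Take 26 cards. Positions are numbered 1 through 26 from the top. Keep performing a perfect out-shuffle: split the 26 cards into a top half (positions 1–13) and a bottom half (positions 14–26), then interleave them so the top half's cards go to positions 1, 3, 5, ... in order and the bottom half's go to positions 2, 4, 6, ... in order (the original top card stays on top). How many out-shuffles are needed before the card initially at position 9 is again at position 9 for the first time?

Follow position 9 under repeated out-shuffles:
9 → 17 → 8 → 15 → 4 → 7 → 13 → 25 → 24 → 22 → 18 → 10 → 19 → 12 → 23 → 20 → 14 → 2 → 3 → 5 → 9
It first returns after 20 out-shuffles.

20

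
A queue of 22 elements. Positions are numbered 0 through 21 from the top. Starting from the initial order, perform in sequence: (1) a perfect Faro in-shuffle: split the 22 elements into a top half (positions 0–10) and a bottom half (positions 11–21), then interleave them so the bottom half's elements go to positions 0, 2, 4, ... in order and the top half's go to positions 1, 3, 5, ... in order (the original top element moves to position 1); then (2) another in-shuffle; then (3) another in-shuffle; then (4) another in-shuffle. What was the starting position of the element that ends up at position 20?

Undo the operations in reverse order, starting from position 20:
  undo op 4 (in-shuffle, from bottom half): 20 ← 21
  undo op 3 (in-shuffle, from top half): 21 ← 10
  undo op 2 (in-shuffle, from bottom half): 10 ← 16
  undo op 1 (in-shuffle, from bottom half): 16 ← 19
So the element at position 20 came from original position 19.

19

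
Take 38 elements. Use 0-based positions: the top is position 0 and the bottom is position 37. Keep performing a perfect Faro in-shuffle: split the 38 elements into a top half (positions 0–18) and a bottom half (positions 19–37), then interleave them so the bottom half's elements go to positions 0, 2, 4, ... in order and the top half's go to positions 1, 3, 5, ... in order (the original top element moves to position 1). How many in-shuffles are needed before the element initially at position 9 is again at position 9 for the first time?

12

Follow position 9 under repeated in-shuffles:
9 → 19 → 0 → 1 → 3 → 7 → 15 → 31 → 24 → 10 → 21 → 4 → 9
It first returns after 12 in-shuffles.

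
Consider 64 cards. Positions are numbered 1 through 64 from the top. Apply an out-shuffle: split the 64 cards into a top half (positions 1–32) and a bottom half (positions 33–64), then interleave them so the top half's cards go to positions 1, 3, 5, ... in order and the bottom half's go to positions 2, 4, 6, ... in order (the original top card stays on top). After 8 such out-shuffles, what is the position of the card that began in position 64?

64

Position 64 is a fixed point of every out-shuffle, so the card never moves.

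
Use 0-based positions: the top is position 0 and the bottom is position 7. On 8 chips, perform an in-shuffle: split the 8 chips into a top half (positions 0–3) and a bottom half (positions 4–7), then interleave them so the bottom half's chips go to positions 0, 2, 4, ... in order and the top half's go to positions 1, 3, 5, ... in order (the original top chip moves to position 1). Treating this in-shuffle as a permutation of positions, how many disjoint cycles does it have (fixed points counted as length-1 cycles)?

2

Trace each unvisited position around until it returns:
(0 1 3 7 6 4) (2 5)
2 cycles in total.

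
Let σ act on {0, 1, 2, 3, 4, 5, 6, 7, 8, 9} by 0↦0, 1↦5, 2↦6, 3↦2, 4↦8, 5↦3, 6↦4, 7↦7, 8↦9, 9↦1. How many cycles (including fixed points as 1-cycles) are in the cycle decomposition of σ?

Cycle decomposition: (0) (1 5 3 2 6 4 8 9) (7).
3 cycles.

3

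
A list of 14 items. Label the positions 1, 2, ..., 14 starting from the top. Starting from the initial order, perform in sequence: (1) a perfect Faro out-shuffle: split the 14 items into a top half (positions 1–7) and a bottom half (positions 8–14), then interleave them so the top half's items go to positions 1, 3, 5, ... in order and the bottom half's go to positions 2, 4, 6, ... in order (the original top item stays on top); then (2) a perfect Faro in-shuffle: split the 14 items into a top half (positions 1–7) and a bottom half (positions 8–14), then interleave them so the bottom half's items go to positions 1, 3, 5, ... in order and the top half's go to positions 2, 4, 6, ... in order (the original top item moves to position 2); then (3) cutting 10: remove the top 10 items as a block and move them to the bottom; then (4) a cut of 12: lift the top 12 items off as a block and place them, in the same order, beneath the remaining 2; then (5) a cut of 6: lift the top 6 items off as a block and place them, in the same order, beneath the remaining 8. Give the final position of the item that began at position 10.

12

Track the item from position 10 forward through each operation:
  after op 1 (out-shuffle): 10 → 6
  after op 2 (in-shuffle): 6 → 12
  after op 3 (cut 10): 12 → 2
  after op 4 (cut 12): 2 → 4
  after op 5 (cut 6): 4 → 12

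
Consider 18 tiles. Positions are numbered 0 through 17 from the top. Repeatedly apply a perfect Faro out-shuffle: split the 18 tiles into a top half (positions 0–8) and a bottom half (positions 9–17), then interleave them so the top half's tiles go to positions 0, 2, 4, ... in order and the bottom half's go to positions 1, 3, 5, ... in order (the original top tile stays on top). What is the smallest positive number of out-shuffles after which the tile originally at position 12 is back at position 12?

8

Follow position 12 under repeated out-shuffles:
12 → 7 → 14 → 11 → 5 → 10 → 3 → 6 → 12
It first returns after 8 out-shuffles.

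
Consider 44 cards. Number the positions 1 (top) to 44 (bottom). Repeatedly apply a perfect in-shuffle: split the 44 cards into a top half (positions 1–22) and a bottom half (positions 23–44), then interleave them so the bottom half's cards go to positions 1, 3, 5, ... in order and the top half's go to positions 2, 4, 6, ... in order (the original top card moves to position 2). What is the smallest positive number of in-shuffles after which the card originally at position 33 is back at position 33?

Follow position 33 under repeated in-shuffles:
33 → 21 → 42 → 39 → 33
It first returns after 4 in-shuffles.

4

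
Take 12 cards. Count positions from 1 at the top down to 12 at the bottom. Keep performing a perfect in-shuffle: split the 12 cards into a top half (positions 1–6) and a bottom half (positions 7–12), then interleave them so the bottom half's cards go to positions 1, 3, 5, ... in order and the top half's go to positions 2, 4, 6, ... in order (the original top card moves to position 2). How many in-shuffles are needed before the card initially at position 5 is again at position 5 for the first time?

12

Follow position 5 under repeated in-shuffles:
5 → 10 → 7 → 1 → 2 → 4 → 8 → 3 → 6 → 12 → 11 → 9 → 5
It first returns after 12 in-shuffles.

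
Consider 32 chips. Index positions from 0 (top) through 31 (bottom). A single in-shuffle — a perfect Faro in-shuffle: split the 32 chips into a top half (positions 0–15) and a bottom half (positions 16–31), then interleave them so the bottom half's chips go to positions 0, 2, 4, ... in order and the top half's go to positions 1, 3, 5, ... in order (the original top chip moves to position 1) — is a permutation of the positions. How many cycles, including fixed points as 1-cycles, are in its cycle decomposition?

Trace each unvisited position around until it returns:
(0 1 3 7 15 31 30 28 24 16) (2 5 11 23 14 29 26 20 8 17) (4 9 19 6 13 27 22 12 25 18) (10 21)
4 cycles in total.

4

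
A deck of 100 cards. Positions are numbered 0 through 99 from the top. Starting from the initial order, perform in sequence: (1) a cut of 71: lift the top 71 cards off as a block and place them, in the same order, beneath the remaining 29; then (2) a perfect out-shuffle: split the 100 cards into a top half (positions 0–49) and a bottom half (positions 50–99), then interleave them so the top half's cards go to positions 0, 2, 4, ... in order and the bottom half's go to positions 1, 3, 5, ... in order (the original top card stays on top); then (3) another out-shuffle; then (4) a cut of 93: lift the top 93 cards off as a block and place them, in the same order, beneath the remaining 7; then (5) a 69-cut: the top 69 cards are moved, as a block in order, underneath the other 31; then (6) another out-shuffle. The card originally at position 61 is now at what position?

2

Track the card from position 61 forward through each operation:
  after op 1 (cut 71): 61 → 90
  after op 2 (out-shuffle): 90 → 81
  after op 3 (out-shuffle): 81 → 63
  after op 4 (cut 93): 63 → 70
  after op 5 (cut 69): 70 → 1
  after op 6 (out-shuffle): 1 → 2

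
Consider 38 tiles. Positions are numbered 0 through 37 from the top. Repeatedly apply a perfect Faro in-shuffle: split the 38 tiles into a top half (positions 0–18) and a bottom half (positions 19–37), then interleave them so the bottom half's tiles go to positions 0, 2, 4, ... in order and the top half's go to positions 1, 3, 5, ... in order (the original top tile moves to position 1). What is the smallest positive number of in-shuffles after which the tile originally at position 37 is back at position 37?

Follow position 37 under repeated in-shuffles:
37 → 36 → 34 → 30 → 22 → 6 → 13 → 27 → 16 → 33 → 28 → 18 → 37
It first returns after 12 in-shuffles.

12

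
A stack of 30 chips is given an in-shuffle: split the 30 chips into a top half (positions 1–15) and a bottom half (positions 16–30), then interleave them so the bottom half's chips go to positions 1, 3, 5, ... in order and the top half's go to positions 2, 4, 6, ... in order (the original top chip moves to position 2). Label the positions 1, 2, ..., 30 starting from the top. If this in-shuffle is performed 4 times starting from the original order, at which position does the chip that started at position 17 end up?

Track the chip's position through each in-shuffle:
17 → 3 → 6 → 12 → 24

24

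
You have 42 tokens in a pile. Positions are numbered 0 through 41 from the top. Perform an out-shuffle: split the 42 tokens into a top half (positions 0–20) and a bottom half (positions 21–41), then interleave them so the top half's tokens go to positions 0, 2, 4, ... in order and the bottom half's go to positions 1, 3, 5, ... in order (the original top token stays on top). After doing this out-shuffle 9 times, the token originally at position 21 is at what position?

10

Track the token's position through each out-shuffle:
21 → 1 → 2 → 4 → 8 → 16 → 32 → 23 → 5 → 10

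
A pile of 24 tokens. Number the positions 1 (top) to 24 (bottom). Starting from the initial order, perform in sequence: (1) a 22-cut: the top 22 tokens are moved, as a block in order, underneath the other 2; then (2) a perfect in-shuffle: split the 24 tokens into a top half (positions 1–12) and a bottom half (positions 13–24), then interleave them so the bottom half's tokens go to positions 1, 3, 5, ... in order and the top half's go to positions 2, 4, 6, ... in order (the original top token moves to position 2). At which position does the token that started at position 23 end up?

2

Track the token from position 23 forward through each operation:
  after op 1 (cut 22): 23 → 1
  after op 2 (in-shuffle): 1 → 2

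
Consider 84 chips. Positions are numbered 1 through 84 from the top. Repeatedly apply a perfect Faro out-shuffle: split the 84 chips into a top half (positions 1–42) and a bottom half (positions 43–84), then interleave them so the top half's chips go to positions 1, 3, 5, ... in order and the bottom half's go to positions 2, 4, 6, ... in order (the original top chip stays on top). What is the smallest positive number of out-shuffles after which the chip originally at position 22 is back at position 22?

82

Follow position 22 under repeated out-shuffles:
22 → 43 → 2 → 3 → 5 → 9 → 17 → 33 → ... → 22 (length 82)
It first returns after 82 out-shuffles.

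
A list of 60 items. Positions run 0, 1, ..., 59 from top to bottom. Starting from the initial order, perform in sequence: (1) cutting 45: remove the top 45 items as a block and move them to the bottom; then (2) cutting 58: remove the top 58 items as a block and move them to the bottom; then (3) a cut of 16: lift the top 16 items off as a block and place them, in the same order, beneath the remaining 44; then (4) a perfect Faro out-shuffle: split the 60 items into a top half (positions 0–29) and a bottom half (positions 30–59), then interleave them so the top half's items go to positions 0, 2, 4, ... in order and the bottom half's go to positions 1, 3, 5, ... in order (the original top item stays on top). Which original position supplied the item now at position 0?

59

Undo the operations in reverse order, starting from position 0:
  undo op 4 (out-shuffle, from top half): 0 ← 0
  undo op 3 (cut 16): 0 ← 16
  undo op 2 (cut 58): 16 ← 14
  undo op 1 (cut 45): 14 ← 59
So the item at position 0 came from original position 59.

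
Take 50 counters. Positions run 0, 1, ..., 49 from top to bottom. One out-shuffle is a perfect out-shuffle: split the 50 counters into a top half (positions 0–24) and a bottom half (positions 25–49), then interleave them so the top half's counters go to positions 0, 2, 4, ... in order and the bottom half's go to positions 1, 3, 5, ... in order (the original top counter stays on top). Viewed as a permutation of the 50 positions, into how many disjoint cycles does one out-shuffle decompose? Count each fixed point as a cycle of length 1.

Trace each unvisited position around until it returns:
(0) (1 2 4 8 16 32 ... len 21) (3 6 12 24 48 47 ... len 21) (7 14 28) (21 42 35) (49)
6 cycles in total.

6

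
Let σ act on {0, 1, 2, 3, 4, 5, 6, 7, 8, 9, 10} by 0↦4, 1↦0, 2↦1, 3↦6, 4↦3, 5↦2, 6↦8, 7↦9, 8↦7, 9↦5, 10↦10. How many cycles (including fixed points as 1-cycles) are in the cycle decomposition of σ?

2

Cycle decomposition: (0 4 3 6 8 7 9 5 2 1) (10).
2 cycles.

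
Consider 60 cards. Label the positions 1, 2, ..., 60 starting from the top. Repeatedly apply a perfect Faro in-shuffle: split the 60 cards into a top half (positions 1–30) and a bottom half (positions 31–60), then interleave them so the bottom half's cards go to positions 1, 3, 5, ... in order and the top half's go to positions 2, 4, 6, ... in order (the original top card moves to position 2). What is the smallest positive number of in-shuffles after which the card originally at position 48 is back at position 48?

60

Follow position 48 under repeated in-shuffles:
48 → 35 → 9 → 18 → 36 → 11 → 22 → 44 → ... → 48 (length 60)
It first returns after 60 in-shuffles.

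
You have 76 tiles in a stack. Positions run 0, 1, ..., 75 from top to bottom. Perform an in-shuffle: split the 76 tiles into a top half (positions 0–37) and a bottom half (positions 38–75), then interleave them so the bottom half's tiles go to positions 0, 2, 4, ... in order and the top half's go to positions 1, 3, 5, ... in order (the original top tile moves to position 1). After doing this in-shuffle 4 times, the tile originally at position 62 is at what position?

6

Track the tile's position through each in-shuffle:
62 → 48 → 20 → 41 → 6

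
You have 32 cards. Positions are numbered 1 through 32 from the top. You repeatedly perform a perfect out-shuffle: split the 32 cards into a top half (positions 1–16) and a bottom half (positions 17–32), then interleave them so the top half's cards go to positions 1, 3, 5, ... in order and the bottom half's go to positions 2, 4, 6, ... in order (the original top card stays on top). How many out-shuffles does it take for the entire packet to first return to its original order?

The out-shuffle permutes the 32 positions with cycle lengths [1, 1, 5, 5, 5, 5, 5, 5].
Every card is home exactly when every cycle has completed a whole number of laps, i.e. after lcm(1, 5) = 5 out-shuffles.

5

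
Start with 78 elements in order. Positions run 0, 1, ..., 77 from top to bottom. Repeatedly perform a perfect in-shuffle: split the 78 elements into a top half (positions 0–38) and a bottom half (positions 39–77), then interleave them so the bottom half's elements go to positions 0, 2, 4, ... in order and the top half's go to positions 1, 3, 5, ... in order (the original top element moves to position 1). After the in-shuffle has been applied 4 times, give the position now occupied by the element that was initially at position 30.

Track the element's position through each in-shuffle:
30 → 61 → 44 → 10 → 21

21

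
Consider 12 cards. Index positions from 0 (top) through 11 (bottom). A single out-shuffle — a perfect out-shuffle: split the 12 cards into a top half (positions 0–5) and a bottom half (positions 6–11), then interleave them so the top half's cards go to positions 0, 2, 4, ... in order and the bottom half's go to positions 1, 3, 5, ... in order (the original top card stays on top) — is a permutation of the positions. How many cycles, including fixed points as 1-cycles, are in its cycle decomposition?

Trace each unvisited position around until it returns:
(0) (1 2 4 8 5 10 9 7 3 6) (11)
3 cycles in total.

3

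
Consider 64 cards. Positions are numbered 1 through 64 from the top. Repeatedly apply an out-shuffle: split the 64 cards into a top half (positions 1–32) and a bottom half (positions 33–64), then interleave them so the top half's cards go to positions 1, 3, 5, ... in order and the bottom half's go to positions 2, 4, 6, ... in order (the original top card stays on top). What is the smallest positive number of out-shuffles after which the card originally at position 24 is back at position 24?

6

Follow position 24 under repeated out-shuffles:
24 → 47 → 30 → 59 → 54 → 44 → 24
It first returns after 6 out-shuffles.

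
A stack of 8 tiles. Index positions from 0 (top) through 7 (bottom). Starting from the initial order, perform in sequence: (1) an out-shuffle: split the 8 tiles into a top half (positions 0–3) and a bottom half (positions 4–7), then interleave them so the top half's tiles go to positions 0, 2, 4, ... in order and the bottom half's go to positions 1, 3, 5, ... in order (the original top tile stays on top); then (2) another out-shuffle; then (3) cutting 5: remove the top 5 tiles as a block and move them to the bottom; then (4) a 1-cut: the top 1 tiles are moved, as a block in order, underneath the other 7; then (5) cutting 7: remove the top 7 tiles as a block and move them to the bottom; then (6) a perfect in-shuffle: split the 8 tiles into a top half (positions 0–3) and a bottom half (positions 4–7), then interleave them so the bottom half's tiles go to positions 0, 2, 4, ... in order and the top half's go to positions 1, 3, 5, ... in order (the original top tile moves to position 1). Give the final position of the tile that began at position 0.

7

Track the tile from position 0 forward through each operation:
  after op 1 (out-shuffle): 0 → 0
  after op 2 (out-shuffle): 0 → 0
  after op 3 (cut 5): 0 → 3
  after op 4 (cut 1): 3 → 2
  after op 5 (cut 7): 2 → 3
  after op 6 (in-shuffle): 3 → 7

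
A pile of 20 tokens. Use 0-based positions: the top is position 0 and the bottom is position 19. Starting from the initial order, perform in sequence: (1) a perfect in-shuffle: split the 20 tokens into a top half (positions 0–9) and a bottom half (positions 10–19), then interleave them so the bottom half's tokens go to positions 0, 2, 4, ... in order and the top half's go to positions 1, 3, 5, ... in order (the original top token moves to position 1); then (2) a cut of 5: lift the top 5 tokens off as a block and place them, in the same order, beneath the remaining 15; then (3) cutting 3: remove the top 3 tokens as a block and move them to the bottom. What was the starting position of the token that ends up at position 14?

Undo the operations in reverse order, starting from position 14:
  undo op 3 (cut 3): 14 ← 17
  undo op 2 (cut 5): 17 ← 2
  undo op 1 (in-shuffle, from bottom half): 2 ← 11
So the token at position 14 came from original position 11.

11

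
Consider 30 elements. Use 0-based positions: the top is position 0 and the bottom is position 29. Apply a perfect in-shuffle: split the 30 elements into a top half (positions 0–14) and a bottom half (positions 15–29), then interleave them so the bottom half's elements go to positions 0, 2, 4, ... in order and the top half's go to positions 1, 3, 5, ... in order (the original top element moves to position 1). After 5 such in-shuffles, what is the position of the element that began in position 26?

26

Track the element's position through each in-shuffle:
26 → 22 → 14 → 29 → 28 → 26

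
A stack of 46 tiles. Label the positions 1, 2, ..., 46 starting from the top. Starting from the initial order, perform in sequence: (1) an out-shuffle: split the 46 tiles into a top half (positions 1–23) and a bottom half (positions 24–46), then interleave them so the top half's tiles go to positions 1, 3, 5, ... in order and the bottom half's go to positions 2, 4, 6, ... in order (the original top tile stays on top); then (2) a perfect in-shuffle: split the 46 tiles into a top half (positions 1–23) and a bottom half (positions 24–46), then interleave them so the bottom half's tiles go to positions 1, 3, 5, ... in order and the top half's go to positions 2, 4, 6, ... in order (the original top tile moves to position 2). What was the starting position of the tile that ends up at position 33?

43

Undo the operations in reverse order, starting from position 33:
  undo op 2 (in-shuffle, from bottom half): 33 ← 40
  undo op 1 (out-shuffle, from bottom half): 40 ← 43
So the tile at position 33 came from original position 43.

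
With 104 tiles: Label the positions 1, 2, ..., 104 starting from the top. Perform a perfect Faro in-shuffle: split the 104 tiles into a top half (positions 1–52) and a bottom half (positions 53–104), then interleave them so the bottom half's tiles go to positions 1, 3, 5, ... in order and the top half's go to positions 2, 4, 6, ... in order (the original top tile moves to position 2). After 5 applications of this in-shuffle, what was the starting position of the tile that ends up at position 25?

Work backwards from position 25, undoing one in-shuffle at a time:
25 ← 65 ← 85 ← 95 ← 100 ← 50
So the tile now at position 25 started at position 50.

50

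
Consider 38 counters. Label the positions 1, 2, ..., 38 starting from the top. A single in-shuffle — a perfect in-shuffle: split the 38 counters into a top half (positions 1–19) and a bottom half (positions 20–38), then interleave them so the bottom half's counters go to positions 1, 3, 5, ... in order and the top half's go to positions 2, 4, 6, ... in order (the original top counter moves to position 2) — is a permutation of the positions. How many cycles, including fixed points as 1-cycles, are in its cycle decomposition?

4

Trace each unvisited position around until it returns:
(1 2 4 8 16 32 ... len 12) (3 6 12 24 9 18 ... len 12) (7 14 28 17 34 29 ... len 12) (13 26)
4 cycles in total.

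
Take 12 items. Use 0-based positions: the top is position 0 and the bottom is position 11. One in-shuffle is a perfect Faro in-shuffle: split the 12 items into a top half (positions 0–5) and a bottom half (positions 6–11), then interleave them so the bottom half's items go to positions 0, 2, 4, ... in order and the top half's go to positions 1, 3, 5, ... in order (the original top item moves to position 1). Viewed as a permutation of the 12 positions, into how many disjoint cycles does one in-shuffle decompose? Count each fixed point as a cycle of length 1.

1

Trace each unvisited position around until it returns:
(0 1 3 7 2 5 ... len 12)
1 cycle in total.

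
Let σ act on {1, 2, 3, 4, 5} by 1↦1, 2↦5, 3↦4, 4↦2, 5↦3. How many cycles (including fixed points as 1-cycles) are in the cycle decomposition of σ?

Cycle decomposition: (1) (2 5 3 4).
2 cycles.

2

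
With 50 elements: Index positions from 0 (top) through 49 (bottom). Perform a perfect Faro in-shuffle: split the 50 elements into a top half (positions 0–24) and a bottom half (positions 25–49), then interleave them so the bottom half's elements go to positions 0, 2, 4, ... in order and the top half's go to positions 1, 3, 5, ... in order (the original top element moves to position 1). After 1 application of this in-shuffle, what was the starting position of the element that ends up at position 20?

35

Work backwards from position 20, undoing one in-shuffle at a time:
20 ← 35
So the element now at position 20 started at position 35.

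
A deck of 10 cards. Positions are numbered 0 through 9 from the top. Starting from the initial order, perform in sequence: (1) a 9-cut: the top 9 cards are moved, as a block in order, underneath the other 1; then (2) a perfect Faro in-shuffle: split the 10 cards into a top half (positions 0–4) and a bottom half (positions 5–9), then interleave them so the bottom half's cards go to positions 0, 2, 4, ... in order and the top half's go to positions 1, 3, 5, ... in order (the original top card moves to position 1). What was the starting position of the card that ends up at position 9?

3

Undo the operations in reverse order, starting from position 9:
  undo op 2 (in-shuffle, from top half): 9 ← 4
  undo op 1 (cut 9): 4 ← 3
So the card at position 9 came from original position 3.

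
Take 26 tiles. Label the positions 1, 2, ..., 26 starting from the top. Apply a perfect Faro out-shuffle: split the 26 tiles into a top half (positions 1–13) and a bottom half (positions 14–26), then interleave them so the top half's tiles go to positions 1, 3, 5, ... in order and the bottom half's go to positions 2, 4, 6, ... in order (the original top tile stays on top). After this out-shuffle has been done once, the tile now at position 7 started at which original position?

4

Work backwards from position 7, undoing one out-shuffle at a time:
7 ← 4
So the tile now at position 7 started at position 4.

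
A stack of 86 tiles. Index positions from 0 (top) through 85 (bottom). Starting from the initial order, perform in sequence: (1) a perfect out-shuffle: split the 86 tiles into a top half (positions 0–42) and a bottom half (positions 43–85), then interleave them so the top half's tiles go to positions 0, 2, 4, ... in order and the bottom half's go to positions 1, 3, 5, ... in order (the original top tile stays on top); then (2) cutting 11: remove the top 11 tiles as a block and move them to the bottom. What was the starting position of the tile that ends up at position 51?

Undo the operations in reverse order, starting from position 51:
  undo op 2 (cut 11): 51 ← 62
  undo op 1 (out-shuffle, from top half): 62 ← 31
So the tile at position 51 came from original position 31.

31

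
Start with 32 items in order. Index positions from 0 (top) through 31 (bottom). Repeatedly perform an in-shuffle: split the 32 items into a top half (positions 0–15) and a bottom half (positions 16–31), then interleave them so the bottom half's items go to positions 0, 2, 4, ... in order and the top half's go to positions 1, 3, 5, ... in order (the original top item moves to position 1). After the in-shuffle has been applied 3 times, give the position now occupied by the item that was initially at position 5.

Track the item's position through each in-shuffle:
5 → 11 → 23 → 14

14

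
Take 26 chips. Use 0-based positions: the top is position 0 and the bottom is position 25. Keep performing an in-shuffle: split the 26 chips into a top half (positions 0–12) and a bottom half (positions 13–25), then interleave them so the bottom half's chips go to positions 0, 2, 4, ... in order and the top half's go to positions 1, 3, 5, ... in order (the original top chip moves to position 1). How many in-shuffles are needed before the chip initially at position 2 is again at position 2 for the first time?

6

Follow position 2 under repeated in-shuffles:
2 → 5 → 11 → 23 → 20 → 14 → 2
It first returns after 6 in-shuffles.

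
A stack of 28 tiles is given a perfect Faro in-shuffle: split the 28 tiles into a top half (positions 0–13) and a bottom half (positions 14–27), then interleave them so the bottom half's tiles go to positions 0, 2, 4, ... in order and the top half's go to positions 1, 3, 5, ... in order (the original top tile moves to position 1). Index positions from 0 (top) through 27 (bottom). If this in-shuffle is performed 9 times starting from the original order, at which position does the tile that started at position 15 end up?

Track the tile's position through each in-shuffle:
15 → 2 → 5 → 11 → 23 → 18 → 8 → 17 → 6 → 13

13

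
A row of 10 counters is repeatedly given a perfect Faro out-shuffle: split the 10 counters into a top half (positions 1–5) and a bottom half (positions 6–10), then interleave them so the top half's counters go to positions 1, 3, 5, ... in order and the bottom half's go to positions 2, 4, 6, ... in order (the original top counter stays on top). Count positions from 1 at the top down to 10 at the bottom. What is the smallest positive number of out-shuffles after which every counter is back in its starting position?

6

The out-shuffle permutes the 10 positions with cycle lengths [1, 1, 2, 6].
Every counter is home exactly when every cycle has completed a whole number of laps, i.e. after lcm(1, 2, 6) = 6 out-shuffles.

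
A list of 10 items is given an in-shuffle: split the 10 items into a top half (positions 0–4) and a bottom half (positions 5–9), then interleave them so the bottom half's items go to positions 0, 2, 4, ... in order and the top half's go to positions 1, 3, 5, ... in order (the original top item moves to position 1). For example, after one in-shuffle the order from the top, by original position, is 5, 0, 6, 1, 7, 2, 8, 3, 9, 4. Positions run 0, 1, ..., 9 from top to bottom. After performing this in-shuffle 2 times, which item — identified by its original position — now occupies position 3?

Work backwards from position 3, undoing one in-shuffle at a time:
3 ← 1 ← 0
So the item now at position 3 started at position 0.

0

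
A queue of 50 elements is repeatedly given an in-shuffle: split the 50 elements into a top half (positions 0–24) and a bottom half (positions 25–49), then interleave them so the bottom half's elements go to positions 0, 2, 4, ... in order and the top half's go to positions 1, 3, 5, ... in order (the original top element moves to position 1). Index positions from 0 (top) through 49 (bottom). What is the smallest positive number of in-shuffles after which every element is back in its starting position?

The in-shuffle permutes the 50 positions with cycle lengths [2, 8, 8, 8, 8, 8, 8].
Every element is home exactly when every cycle has completed a whole number of laps, i.e. after lcm(2, 8) = 8 in-shuffles.

8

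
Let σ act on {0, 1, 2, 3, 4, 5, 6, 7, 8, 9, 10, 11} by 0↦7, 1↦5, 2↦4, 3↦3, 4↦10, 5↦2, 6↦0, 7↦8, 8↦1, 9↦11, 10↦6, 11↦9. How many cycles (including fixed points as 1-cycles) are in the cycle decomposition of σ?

3

Cycle decomposition: (0 7 8 1 5 2 4 10 6) (3) (9 11).
3 cycles.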